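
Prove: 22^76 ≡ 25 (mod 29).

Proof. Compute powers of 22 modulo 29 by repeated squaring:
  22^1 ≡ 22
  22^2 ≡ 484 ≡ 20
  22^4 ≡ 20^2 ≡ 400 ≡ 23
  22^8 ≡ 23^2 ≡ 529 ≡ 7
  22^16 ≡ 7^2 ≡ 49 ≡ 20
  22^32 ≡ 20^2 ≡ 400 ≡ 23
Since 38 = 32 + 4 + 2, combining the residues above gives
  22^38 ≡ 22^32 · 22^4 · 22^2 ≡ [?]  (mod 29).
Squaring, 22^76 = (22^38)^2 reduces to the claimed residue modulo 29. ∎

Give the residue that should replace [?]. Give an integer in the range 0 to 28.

Multiply the listed residues: 23 · 23 · 20 = 529 → 10580.
Reducing modulo 29: 10580 = 364·29 + 24, so 22^38 ≡ 24.

24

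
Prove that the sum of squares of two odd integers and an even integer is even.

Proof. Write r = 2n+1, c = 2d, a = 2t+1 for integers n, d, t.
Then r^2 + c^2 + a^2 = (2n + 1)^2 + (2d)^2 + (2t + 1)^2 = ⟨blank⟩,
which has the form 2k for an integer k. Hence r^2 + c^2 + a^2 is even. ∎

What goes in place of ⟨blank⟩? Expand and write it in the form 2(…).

2(2d^2 + 2n^2 + 2n + 2t^2 + 2t + 1)

Expanding: (2n + 1)^2 + (2d)^2 + (2t + 1)^2 = 4d^2 + 4n^2 + 4n + 4t^2 + 4t + 2.
Every term is even; pulling out the factor of 2 gives 2(2d^2 + 2n^2 + 2n + 2t^2 + 2t + 1).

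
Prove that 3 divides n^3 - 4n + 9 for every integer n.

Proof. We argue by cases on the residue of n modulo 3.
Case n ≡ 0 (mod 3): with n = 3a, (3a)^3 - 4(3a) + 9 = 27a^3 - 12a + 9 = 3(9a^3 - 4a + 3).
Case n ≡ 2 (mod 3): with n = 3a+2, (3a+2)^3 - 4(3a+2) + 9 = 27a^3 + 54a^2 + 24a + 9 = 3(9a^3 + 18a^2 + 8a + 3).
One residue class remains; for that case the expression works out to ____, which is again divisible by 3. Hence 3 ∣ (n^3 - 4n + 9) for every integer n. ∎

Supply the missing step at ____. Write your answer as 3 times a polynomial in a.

3(9a^3 + 9a^2 - a + 2)

Only n ≡ 1 (mod 3) is unaccounted for. Put n = 3a+1:
(3a+1)^3 - 4(3a+1) + 9 expands to 27a^3 + 27a^2 - 3a + 6,
and factoring out 3 leaves 3(9a^3 + 9a^2 - a + 2).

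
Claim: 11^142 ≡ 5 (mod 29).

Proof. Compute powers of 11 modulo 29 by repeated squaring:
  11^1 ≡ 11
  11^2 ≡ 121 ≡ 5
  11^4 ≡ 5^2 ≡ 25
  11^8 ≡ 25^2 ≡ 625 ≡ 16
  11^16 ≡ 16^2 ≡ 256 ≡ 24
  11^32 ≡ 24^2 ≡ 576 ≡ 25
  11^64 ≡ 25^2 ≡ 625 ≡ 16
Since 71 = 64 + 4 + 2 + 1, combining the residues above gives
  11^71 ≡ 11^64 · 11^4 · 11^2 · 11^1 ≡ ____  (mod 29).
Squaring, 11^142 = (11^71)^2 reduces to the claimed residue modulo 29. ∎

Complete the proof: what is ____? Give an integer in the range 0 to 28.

Multiply the listed residues: 16 · 25 · 5 · 11 = 400 → 2000 → 22000.
Reducing modulo 29: 22000 = 758·29 + 18, so 11^71 ≡ 18.

18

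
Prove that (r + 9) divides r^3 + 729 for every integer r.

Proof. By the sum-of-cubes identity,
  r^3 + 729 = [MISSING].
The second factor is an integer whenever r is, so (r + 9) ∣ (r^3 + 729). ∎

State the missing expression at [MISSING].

(r + 9)(r^2 - 9r + 81)

a^3 + b^3 = (a + b)(a^2 - ab + b^2). With a = r, b = 9:
r^3 + 729 = (r + 9)(r^2 - 9r + 81).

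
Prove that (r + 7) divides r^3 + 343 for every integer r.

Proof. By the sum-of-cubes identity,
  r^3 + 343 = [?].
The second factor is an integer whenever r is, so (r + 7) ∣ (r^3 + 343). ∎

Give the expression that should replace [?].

Polynomial division of r^3 + 343 by r + 7 leaves remainder 0 and quotient r^2 - 7r + 49.
Hence r^3 + 343 = (r + 7)(r^2 - 7r + 49).

(r + 7)(r^2 - 7r + 49)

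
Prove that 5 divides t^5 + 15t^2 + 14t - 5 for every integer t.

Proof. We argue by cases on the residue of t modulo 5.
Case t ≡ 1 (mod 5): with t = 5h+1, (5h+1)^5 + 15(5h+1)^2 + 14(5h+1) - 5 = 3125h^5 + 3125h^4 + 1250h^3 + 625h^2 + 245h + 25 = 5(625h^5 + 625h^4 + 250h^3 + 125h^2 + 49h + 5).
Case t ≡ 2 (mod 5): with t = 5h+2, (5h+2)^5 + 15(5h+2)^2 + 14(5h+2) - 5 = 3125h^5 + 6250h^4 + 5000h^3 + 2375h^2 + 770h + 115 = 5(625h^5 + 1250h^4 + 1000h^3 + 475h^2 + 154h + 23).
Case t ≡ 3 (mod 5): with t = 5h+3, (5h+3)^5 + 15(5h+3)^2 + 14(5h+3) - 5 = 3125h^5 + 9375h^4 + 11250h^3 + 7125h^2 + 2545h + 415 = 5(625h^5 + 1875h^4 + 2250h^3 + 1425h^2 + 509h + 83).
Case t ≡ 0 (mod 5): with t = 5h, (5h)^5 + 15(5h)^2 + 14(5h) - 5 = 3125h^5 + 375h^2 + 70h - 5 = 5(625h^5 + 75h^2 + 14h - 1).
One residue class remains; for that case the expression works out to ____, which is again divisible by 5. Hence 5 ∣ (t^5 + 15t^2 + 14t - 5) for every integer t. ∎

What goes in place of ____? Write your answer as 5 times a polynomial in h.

5(625h^5 + 2500h^4 + 4000h^3 + 3275h^2 + 1414h + 263)

The residues treated are {1, 2, 3, 0}, so the missing case is t ≡ 4 (mod 5); write t = 5h+4.
Then (5h+4)^5 + 15(5h+4)^2 + 14(5h+4) - 5 = 3125h^5 + 12500h^4 + 20000h^3 + 16375h^2 + 7070h + 1315 = 5(625h^5 + 2500h^4 + 4000h^3 + 3275h^2 + 1414h + 263).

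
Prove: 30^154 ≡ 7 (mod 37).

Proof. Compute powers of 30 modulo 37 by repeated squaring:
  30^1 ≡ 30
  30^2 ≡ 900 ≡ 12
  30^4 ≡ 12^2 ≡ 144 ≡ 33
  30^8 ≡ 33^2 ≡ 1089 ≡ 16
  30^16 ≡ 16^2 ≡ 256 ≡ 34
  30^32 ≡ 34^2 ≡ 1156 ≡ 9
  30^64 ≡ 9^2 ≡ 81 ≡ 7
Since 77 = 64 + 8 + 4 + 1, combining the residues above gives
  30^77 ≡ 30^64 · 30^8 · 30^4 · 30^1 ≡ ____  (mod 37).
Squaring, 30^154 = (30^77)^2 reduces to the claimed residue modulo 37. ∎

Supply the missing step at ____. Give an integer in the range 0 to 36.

28

Multiply the listed residues: 7 · 16 · 33 · 30 = 112 → 3696 → 110880.
Reducing modulo 37: 110880 = 2996·37 + 28, so 30^77 ≡ 28.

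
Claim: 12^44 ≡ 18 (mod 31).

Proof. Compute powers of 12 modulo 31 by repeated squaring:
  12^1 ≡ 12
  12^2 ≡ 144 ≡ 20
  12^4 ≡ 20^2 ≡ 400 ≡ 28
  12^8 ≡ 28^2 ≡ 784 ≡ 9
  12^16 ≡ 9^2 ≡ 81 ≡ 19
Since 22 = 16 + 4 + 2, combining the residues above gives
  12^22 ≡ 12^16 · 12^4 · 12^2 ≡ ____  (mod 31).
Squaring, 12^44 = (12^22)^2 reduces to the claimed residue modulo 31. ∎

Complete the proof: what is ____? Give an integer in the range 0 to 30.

12^16 · 12^4 · 12^2 ≡ 19 · 28 · 20 = 10640.
10640 mod 31 = 7, so 12^22 ≡ 7 (mod 31).

7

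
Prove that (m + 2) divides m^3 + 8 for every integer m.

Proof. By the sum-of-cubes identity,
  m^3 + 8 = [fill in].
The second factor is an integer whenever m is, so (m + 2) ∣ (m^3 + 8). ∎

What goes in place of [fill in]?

Polynomial division of m^3 + 8 by m + 2 leaves remainder 0 and quotient m^2 - 2m + 4.
Hence m^3 + 8 = (m + 2)(m^2 - 2m + 4).

(m + 2)(m^2 - 2m + 4)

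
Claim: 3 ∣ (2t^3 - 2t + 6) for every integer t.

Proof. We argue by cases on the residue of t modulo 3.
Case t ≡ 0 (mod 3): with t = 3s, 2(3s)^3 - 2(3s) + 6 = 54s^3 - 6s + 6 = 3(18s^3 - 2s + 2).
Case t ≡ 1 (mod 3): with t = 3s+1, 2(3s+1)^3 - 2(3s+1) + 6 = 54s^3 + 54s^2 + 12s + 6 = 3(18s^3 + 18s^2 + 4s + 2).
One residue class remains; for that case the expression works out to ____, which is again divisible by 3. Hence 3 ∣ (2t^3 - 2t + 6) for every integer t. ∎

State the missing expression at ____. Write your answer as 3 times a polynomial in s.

The residues treated are {0, 1}, so the missing case is t ≡ 2 (mod 3); write t = 3s+2.
Then 2(3s+2)^3 - 2(3s+2) + 6 = 54s^3 + 108s^2 + 66s + 18 = 3(18s^3 + 36s^2 + 22s + 6).

3(18s^3 + 36s^2 + 22s + 6)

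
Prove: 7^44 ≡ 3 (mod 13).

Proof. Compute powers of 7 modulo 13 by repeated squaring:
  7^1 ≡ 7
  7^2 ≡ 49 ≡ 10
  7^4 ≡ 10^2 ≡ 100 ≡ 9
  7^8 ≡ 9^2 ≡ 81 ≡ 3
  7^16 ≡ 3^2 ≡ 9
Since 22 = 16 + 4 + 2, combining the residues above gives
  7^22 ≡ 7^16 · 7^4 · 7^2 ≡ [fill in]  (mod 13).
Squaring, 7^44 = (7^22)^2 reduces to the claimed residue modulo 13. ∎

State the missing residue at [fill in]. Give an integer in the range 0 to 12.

4

7^16 · 7^4 · 7^2 ≡ 9 · 9 · 10 = 810.
810 mod 13 = 4, so 7^22 ≡ 4 (mod 13).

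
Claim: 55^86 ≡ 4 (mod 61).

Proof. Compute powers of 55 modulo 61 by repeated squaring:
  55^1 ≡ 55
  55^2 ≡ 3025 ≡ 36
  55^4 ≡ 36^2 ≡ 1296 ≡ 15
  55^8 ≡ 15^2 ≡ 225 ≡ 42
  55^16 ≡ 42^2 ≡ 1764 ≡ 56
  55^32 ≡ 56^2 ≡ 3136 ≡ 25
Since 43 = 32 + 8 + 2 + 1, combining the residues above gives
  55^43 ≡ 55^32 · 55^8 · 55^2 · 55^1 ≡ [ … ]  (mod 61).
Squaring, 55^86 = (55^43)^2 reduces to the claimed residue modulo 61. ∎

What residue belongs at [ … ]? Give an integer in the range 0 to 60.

59

Multiply the listed residues: 25 · 42 · 36 · 55 = 1050 → 37800 → 2079000.
Reducing modulo 61: 2079000 = 34081·61 + 59, so 55^43 ≡ 59.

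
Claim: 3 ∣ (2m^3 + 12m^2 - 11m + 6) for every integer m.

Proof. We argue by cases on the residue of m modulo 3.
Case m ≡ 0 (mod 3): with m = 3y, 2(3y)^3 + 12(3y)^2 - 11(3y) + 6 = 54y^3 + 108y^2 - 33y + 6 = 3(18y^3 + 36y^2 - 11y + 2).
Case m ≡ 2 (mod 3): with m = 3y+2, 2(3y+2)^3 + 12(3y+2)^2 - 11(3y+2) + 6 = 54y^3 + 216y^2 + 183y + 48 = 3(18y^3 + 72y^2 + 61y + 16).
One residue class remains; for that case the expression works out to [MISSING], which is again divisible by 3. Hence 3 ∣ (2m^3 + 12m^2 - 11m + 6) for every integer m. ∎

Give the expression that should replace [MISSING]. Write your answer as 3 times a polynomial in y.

3(18y^3 + 54y^2 + 19y + 3)

Only m ≡ 1 (mod 3) is unaccounted for. Put m = 3y+1:
2(3y+1)^3 + 12(3y+1)^2 - 11(3y+1) + 6 expands to 54y^3 + 162y^2 + 57y + 9,
and factoring out 3 leaves 3(18y^3 + 54y^2 + 19y + 3).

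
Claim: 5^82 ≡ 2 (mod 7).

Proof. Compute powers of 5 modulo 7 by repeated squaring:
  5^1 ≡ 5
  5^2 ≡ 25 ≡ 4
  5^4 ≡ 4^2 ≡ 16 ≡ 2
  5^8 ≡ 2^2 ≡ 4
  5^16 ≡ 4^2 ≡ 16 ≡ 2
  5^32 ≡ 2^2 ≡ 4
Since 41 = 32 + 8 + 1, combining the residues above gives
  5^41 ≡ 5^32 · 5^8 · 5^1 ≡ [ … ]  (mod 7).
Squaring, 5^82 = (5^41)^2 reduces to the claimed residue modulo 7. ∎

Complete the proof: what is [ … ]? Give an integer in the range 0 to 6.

3

Multiply the listed residues: 4 · 4 · 5 = 16 → 80.
Reducing modulo 7: 80 = 11·7 + 3, so 5^41 ≡ 3.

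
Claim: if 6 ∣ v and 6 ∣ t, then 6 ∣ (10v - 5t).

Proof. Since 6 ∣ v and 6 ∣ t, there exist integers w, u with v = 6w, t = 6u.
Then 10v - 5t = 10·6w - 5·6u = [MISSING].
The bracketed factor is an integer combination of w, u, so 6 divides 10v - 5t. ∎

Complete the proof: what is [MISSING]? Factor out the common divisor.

6(-5u + 10w)

Each term has a factor of 6: 10·6w - 5·6u = 6·(-5u + 10w).
Since -5u + 10w is an integer, 6 ∣ (10v - 5t).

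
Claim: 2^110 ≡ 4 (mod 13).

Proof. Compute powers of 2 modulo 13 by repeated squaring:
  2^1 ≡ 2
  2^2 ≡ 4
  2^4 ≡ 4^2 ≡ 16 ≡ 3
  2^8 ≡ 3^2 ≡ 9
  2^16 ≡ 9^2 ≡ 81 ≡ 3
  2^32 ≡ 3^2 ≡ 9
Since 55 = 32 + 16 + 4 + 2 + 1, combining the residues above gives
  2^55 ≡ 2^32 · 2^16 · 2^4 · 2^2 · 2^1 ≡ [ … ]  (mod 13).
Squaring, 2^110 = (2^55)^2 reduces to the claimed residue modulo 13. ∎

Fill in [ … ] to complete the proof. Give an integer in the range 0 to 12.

11

Multiply the listed residues: 9 · 3 · 3 · 4 · 2 = 27 → 81 → 324 → 648.
Reducing modulo 13: 648 = 49·13 + 11, so 2^55 ≡ 11.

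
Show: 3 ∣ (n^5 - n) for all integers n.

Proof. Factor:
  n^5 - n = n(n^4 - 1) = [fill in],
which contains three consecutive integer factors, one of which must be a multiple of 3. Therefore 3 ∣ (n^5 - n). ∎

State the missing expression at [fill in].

n^4 - 1 = (n^2 - 1)(n^2 + 1), and n^2 - 1 = (n-1)(n+1).
So n(n^4 - 1) = (n - 1)n(n + 1)(n^2 + 1).

(n - 1)n(n + 1)(n^2 + 1)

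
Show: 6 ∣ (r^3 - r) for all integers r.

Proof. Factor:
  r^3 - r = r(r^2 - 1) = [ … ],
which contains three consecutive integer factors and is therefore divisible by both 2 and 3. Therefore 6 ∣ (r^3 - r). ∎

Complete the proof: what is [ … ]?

(r - 1)r(r + 1)

r(r^2 - 1) = r(r - 1)(r + 1) = (r - 1)r(r + 1).
These three factors are consecutive integers, so their product is divisible by 6.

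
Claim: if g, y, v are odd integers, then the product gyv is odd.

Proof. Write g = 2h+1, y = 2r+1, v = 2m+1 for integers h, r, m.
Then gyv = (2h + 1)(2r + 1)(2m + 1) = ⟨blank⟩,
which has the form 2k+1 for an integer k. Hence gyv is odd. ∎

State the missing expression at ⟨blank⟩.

2(4hmr + 2hm + 2hr + h + 2mr + m + r) + 1

(2h + 1)(2r + 1)(2m + 1) = 8hmr + 4hm + 4hr + 2h + 4mr + 2m + 2r + 1
= 2(4hmr + 2hm + 2hr + h + 2mr + m + r) + 1.
Since 4hmr + 2hm + 2hr + h + 2mr + m + r is an integer, the product is of the form 2k+1 for an integer k.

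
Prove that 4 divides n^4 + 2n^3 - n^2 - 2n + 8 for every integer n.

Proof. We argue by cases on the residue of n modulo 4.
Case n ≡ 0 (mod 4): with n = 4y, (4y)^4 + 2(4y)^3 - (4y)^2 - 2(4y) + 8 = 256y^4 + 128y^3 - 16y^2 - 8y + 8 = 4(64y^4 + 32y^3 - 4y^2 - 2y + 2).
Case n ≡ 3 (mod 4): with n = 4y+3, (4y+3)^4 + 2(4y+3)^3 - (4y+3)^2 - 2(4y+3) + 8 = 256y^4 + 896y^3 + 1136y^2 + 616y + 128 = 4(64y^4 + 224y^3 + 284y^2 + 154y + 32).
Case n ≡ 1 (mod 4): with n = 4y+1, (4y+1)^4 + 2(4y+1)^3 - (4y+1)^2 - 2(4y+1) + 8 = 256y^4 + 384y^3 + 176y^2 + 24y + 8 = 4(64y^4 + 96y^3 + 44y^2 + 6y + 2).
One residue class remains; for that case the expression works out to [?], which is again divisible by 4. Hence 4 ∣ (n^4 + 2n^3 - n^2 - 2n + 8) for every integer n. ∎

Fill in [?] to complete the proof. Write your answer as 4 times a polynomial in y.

The residues treated are {0, 3, 1}, so the missing case is n ≡ 2 (mod 4); write n = 4y+2.
Then (4y+2)^4 + 2(4y+2)^3 - (4y+2)^2 - 2(4y+2) + 8 = 256y^4 + 640y^3 + 560y^2 + 200y + 32 = 4(64y^4 + 160y^3 + 140y^2 + 50y + 8).

4(64y^4 + 160y^3 + 140y^2 + 50y + 8)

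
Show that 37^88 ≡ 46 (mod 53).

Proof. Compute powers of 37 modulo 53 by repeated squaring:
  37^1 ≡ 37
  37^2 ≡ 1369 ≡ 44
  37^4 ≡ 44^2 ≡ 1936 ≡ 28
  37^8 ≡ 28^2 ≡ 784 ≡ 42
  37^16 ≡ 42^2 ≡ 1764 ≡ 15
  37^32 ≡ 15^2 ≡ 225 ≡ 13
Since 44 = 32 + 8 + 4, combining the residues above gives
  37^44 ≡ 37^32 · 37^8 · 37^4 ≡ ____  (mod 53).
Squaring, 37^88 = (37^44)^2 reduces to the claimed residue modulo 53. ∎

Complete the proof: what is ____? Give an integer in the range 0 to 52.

37^32 · 37^8 · 37^4 ≡ 13 · 42 · 28 = 15288.
15288 mod 53 = 24, so 37^44 ≡ 24 (mod 53).

24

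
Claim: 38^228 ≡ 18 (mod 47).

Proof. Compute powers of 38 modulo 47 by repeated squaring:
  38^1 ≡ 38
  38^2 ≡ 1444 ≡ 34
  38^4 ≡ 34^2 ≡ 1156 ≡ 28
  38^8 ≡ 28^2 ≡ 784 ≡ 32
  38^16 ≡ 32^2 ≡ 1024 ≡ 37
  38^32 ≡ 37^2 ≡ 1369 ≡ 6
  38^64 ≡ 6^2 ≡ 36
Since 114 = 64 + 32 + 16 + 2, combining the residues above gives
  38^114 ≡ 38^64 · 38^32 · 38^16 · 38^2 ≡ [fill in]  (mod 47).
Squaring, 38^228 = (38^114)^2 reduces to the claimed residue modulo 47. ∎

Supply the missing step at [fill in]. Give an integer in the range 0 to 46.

38^64 · 38^32 · 38^16 · 38^2 ≡ 36 · 6 · 37 · 34 = 271728.
271728 mod 47 = 21, so 38^114 ≡ 21 (mod 47).

21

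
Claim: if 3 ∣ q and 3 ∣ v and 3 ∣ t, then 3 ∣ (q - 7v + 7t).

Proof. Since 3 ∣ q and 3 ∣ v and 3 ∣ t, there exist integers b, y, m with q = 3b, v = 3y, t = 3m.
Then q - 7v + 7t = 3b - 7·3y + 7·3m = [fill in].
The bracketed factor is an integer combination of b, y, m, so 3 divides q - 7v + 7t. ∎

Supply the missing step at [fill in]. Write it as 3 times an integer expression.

3(b + 7m - 7y)

Each term has a factor of 3: 3b - 7·3y + 7·3m = 3·(b + 7m - 7y).
Since b + 7m - 7y is an integer, 3 ∣ (q - 7v + 7t).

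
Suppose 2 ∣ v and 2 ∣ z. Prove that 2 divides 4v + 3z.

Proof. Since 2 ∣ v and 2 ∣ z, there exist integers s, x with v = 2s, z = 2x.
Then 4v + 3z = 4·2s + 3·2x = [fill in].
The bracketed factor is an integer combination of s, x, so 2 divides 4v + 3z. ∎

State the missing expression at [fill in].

Pull the common 2 out of every term: 4·2s + 3·2x = 2(4s + 3x).
4s + 3x is an integer, which exhibits the divisibility.

2(4s + 3x)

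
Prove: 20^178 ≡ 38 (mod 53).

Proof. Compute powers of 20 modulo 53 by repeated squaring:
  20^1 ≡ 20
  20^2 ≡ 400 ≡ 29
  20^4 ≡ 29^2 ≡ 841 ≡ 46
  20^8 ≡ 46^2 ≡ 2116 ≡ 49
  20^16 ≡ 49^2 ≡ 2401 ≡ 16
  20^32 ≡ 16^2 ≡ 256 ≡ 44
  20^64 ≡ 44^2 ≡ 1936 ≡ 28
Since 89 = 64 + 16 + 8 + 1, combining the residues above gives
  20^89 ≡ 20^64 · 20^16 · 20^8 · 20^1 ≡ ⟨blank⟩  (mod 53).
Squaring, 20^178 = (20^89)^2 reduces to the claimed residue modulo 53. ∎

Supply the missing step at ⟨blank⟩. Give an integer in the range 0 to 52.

41

Multiply the listed residues: 28 · 16 · 49 · 20 = 448 → 21952 → 439040.
Reducing modulo 53: 439040 = 8283·53 + 41, so 20^89 ≡ 41.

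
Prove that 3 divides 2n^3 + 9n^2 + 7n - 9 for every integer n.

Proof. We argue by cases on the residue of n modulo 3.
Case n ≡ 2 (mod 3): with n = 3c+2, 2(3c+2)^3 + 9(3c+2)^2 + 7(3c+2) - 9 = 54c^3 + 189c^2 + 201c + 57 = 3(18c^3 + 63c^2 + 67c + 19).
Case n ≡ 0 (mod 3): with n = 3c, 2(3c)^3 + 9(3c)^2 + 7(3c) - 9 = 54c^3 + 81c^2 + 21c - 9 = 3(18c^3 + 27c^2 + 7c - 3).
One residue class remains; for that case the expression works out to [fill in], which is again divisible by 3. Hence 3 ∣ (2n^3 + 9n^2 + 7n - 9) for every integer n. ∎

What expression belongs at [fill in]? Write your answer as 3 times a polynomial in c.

3(18c^3 + 45c^2 + 31c + 3)

Only n ≡ 1 (mod 3) is unaccounted for. Put n = 3c+1:
2(3c+1)^3 + 9(3c+1)^2 + 7(3c+1) - 9 expands to 54c^3 + 135c^2 + 93c + 9,
and factoring out 3 leaves 3(18c^3 + 45c^2 + 31c + 3).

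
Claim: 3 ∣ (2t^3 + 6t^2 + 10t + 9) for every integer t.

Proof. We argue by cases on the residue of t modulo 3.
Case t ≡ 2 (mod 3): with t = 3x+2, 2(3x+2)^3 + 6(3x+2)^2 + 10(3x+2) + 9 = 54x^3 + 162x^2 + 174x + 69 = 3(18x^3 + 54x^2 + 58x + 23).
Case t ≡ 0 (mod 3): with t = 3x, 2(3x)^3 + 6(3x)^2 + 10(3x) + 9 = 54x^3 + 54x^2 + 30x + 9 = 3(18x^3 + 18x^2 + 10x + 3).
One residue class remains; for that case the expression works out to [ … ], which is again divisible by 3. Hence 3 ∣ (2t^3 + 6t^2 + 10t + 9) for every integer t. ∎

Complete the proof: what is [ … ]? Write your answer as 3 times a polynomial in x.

3(18x^3 + 36x^2 + 28x + 9)

The residues treated are {2, 0}, so the missing case is t ≡ 1 (mod 3); write t = 3x+1.
Then 2(3x+1)^3 + 6(3x+1)^2 + 10(3x+1) + 9 = 54x^3 + 108x^2 + 84x + 27 = 3(18x^3 + 36x^2 + 28x + 9).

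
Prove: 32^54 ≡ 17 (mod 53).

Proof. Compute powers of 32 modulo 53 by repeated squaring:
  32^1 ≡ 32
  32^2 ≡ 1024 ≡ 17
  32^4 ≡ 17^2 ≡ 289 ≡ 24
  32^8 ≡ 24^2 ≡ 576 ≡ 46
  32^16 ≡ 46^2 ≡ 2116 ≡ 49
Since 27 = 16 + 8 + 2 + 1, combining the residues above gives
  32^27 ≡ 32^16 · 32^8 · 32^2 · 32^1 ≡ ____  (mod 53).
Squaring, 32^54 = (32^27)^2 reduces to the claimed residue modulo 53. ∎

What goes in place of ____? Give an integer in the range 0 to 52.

32^16 · 32^8 · 32^2 · 32^1 ≡ 49 · 46 · 17 · 32 = 1226176.
1226176 mod 53 = 21, so 32^27 ≡ 21 (mod 53).

21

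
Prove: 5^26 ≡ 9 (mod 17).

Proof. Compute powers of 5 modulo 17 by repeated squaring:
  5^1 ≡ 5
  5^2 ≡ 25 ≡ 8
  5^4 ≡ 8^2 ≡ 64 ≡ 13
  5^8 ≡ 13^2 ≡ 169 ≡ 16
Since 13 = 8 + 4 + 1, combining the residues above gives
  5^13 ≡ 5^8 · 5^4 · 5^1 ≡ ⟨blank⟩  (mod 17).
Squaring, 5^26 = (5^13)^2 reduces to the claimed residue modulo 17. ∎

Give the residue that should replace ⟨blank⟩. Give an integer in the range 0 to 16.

Multiply the listed residues: 16 · 13 · 5 = 208 → 1040.
Reducing modulo 17: 1040 = 61·17 + 3, so 5^13 ≡ 3.

3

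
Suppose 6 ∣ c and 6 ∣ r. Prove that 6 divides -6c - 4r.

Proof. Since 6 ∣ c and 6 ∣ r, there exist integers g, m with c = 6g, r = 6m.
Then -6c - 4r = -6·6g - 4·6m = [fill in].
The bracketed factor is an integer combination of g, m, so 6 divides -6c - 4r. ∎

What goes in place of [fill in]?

6(-6g - 4m)

Pull the common 6 out of every term: -6·6g - 4·6m = 6(-6g - 4m).
-6g - 4m is an integer, which exhibits the divisibility.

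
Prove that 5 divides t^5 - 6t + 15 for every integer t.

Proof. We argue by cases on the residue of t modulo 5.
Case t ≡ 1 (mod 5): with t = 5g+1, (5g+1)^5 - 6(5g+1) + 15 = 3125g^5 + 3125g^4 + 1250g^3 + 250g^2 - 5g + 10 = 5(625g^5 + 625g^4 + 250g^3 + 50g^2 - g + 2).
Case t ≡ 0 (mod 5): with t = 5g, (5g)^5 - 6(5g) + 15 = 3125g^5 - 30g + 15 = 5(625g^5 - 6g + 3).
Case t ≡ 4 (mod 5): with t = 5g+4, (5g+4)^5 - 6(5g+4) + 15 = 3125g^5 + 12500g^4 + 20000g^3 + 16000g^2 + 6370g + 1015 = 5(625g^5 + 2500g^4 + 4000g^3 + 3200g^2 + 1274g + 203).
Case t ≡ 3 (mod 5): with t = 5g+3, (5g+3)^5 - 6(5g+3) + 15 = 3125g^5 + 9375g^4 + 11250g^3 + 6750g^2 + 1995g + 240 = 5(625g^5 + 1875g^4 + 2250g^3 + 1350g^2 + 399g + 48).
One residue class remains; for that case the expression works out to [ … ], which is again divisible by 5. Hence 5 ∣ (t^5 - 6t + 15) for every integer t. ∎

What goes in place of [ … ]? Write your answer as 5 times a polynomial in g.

The residues treated are {1, 0, 4, 3}, so the missing case is t ≡ 2 (mod 5); write t = 5g+2.
Then (5g+2)^5 - 6(5g+2) + 15 = 3125g^5 + 6250g^4 + 5000g^3 + 2000g^2 + 370g + 35 = 5(625g^5 + 1250g^4 + 1000g^3 + 400g^2 + 74g + 7).

5(625g^5 + 1250g^4 + 1000g^3 + 400g^2 + 74g + 7)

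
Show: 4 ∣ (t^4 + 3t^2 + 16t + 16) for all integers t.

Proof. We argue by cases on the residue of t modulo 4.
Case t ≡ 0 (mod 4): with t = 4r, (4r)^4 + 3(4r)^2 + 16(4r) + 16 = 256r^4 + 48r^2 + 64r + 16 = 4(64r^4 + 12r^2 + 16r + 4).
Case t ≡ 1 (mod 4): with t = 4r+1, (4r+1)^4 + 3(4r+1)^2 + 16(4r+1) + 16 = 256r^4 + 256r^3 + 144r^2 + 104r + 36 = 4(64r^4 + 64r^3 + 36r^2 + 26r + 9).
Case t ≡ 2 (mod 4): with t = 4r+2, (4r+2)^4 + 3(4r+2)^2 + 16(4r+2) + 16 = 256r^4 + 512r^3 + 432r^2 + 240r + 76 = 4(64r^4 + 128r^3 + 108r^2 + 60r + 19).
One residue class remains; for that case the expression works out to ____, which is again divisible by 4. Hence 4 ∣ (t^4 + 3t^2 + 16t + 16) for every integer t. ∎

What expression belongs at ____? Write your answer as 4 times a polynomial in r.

4(64r^4 + 192r^3 + 228r^2 + 142r + 43)

The residues treated are {0, 1, 2}, so the missing case is t ≡ 3 (mod 4); write t = 4r+3.
Then (4r+3)^4 + 3(4r+3)^2 + 16(4r+3) + 16 = 256r^4 + 768r^3 + 912r^2 + 568r + 172 = 4(64r^4 + 192r^3 + 228r^2 + 142r + 43).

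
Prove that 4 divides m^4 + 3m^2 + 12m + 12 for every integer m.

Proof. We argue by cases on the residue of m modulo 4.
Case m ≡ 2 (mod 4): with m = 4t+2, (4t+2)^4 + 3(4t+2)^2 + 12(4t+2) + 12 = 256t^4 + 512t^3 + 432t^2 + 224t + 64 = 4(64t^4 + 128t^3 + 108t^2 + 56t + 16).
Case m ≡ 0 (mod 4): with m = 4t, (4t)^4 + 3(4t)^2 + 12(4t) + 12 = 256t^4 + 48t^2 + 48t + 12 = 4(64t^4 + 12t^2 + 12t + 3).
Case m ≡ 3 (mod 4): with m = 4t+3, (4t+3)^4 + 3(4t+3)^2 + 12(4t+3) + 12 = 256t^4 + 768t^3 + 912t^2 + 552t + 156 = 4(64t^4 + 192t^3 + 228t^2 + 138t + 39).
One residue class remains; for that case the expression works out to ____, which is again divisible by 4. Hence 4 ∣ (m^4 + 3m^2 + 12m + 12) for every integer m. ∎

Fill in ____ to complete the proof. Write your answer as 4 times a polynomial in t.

4(64t^4 + 64t^3 + 36t^2 + 22t + 7)

Only m ≡ 1 (mod 4) is unaccounted for. Put m = 4t+1:
(4t+1)^4 + 3(4t+1)^2 + 12(4t+1) + 12 expands to 256t^4 + 256t^3 + 144t^2 + 88t + 28,
and factoring out 4 leaves 4(64t^4 + 64t^3 + 36t^2 + 22t + 7).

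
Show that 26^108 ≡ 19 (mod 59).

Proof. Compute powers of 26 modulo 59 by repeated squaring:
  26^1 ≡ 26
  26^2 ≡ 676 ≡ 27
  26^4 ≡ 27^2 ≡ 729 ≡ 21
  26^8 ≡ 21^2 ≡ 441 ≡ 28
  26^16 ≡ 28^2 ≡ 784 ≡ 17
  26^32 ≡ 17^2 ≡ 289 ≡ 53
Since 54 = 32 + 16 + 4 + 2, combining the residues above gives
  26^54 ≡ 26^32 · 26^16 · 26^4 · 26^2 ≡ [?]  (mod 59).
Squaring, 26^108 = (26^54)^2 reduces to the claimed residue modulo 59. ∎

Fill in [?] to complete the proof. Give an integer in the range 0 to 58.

45

Multiply the listed residues: 53 · 17 · 21 · 27 = 901 → 18921 → 510867.
Reducing modulo 59: 510867 = 8658·59 + 45, so 26^54 ≡ 45.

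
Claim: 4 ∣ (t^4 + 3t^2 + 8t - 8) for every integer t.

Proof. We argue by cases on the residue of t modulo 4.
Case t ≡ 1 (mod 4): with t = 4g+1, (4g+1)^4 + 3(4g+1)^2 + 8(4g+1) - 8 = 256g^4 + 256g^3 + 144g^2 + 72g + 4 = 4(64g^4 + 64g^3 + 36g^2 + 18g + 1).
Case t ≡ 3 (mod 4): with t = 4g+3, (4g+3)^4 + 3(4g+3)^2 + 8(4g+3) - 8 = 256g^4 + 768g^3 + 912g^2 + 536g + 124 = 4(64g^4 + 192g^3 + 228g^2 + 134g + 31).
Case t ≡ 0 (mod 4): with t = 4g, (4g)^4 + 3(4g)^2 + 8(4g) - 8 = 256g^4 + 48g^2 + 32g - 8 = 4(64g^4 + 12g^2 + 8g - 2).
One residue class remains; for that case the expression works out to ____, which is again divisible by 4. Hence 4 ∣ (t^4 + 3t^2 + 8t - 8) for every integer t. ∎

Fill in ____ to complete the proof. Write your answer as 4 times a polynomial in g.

Only t ≡ 2 (mod 4) is unaccounted for. Put t = 4g+2:
(4g+2)^4 + 3(4g+2)^2 + 8(4g+2) - 8 expands to 256g^4 + 512g^3 + 432g^2 + 208g + 36,
and factoring out 4 leaves 4(64g^4 + 128g^3 + 108g^2 + 52g + 9).

4(64g^4 + 128g^3 + 108g^2 + 52g + 9)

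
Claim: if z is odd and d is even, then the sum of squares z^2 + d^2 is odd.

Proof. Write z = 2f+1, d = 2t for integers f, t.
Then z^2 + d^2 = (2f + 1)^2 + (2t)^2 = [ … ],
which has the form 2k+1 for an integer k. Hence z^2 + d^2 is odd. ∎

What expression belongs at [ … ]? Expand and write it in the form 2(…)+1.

2(2f^2 + 2f + 2t^2) + 1

Expanding: (2f + 1)^2 + (2t)^2 = 4f^2 + 4f + 4t^2 + 1.
Every term except the constant is even, so this is 2(2f^2 + 2f + 2t^2) + 1,
and 2f^2 + 2f + 2t^2 ∈ ℤ gives the required form.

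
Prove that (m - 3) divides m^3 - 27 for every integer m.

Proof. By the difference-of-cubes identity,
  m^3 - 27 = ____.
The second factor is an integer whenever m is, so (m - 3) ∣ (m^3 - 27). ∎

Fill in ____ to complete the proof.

(m - 3)(m^2 + 3m + 9)

a^3 - b^3 = (a - b)(a^2 + ab + b^2). With a = m, b = 3:
m^3 - 27 = (m - 3)(m^2 + 3m + 9).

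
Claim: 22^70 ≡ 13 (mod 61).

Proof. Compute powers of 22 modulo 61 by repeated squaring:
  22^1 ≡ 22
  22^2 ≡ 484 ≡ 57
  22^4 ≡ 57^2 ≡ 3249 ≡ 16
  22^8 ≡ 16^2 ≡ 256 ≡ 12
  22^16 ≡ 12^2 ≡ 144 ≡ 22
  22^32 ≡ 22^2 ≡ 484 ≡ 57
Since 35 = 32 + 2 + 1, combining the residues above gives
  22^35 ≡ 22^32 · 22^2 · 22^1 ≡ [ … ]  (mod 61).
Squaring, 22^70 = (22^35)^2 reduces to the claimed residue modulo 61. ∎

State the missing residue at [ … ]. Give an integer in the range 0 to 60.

22^32 · 22^2 · 22^1 ≡ 57 · 57 · 22 = 71478.
71478 mod 61 = 47, so 22^35 ≡ 47 (mod 61).

47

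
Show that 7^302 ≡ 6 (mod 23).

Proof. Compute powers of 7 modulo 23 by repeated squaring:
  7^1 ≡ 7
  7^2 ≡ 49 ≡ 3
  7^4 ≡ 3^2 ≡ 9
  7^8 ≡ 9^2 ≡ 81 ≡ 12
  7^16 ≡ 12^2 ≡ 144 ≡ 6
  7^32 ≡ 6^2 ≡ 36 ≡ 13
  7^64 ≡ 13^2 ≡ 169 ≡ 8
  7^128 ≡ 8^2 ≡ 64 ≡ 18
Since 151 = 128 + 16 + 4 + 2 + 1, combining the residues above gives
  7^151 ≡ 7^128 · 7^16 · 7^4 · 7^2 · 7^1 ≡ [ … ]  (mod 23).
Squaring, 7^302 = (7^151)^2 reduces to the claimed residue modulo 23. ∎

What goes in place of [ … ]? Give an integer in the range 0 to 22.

7^128 · 7^16 · 7^4 · 7^2 · 7^1 ≡ 18 · 6 · 9 · 3 · 7 = 20412.
20412 mod 23 = 11, so 7^151 ≡ 11 (mod 23).

11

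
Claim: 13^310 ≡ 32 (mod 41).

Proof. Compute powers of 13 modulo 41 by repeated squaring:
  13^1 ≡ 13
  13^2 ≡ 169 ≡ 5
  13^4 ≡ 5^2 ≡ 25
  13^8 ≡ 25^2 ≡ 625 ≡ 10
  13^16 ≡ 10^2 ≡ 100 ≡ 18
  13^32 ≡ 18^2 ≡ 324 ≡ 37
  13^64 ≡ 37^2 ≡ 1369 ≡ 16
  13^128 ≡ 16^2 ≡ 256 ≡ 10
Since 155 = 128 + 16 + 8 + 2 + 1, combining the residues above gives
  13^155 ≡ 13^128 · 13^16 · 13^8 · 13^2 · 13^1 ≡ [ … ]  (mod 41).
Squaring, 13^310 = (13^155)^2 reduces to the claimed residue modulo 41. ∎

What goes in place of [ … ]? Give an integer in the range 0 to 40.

27

Multiply the listed residues: 10 · 18 · 10 · 5 · 13 = 180 → 1800 → 9000 → 117000.
Reducing modulo 41: 117000 = 2853·41 + 27, so 13^155 ≡ 27.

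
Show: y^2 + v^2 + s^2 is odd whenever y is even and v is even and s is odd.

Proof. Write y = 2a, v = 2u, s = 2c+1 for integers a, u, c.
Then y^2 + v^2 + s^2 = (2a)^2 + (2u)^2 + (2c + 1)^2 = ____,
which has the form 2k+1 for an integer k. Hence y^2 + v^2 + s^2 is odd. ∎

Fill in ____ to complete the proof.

2(2a^2 + 2c^2 + 2c + 2u^2) + 1

(2a)^2 + (2u)^2 + (2c + 1)^2 = 4a^2 + 4c^2 + 4c + 4u^2 + 1
= 2(2a^2 + 2c^2 + 2c + 2u^2) + 1.
Since 2a^2 + 2c^2 + 2c + 2u^2 is an integer, the sum of squares is of the form 2k+1 for an integer k.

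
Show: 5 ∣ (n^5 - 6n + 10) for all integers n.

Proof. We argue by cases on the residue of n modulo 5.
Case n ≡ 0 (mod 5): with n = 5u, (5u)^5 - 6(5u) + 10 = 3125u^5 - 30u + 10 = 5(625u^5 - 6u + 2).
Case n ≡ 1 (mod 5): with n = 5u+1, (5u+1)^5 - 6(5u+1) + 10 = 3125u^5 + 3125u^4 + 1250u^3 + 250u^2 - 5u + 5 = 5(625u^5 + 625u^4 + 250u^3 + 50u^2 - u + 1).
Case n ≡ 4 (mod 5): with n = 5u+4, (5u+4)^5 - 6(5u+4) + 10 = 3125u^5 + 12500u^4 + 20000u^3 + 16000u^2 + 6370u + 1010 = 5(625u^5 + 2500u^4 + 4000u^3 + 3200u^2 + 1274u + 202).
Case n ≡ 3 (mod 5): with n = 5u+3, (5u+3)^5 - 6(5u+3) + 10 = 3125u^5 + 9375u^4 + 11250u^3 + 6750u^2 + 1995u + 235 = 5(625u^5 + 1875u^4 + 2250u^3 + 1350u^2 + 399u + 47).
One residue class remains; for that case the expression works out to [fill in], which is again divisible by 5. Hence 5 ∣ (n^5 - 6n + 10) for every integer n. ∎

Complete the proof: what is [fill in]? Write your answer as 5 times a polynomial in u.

5(625u^5 + 1250u^4 + 1000u^3 + 400u^2 + 74u + 6)

The residues treated are {0, 1, 4, 3}, so the missing case is n ≡ 2 (mod 5); write n = 5u+2.
Then (5u+2)^5 - 6(5u+2) + 10 = 3125u^5 + 6250u^4 + 5000u^3 + 2000u^2 + 370u + 30 = 5(625u^5 + 1250u^4 + 1000u^3 + 400u^2 + 74u + 6).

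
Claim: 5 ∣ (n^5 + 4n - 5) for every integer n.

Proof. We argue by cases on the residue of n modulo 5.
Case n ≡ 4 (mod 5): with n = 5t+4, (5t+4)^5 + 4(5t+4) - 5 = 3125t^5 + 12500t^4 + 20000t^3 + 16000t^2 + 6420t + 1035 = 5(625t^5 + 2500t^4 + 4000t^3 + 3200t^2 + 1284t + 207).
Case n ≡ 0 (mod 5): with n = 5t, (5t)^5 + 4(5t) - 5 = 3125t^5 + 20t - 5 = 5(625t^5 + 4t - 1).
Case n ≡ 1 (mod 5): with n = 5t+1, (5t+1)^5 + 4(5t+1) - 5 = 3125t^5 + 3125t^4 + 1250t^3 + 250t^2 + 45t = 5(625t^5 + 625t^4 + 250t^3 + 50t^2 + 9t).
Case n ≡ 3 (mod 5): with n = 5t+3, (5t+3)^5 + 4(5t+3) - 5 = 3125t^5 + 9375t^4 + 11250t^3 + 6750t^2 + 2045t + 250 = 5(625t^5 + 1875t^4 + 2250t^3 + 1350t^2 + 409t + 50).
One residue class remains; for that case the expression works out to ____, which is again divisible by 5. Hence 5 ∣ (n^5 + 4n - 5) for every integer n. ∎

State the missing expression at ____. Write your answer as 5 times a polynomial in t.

The residues treated are {4, 0, 1, 3}, so the missing case is n ≡ 2 (mod 5); write n = 5t+2.
Then (5t+2)^5 + 4(5t+2) - 5 = 3125t^5 + 6250t^4 + 5000t^3 + 2000t^2 + 420t + 35 = 5(625t^5 + 1250t^4 + 1000t^3 + 400t^2 + 84t + 7).

5(625t^5 + 1250t^4 + 1000t^3 + 400t^2 + 84t + 7)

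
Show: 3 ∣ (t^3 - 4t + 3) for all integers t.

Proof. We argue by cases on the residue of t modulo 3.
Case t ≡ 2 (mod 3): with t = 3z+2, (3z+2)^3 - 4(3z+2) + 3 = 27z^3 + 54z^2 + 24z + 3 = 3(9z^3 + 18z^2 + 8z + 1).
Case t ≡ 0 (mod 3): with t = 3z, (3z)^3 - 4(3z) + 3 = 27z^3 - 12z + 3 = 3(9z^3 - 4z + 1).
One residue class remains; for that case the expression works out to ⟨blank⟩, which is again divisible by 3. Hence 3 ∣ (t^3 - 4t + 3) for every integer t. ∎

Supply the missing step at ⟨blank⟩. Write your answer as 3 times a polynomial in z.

3(9z^3 + 9z^2 - z)

The residues treated are {2, 0}, so the missing case is t ≡ 1 (mod 3); write t = 3z+1.
Then (3z+1)^3 - 4(3z+1) + 3 = 27z^3 + 27z^2 - 3z = 3(9z^3 + 9z^2 - z).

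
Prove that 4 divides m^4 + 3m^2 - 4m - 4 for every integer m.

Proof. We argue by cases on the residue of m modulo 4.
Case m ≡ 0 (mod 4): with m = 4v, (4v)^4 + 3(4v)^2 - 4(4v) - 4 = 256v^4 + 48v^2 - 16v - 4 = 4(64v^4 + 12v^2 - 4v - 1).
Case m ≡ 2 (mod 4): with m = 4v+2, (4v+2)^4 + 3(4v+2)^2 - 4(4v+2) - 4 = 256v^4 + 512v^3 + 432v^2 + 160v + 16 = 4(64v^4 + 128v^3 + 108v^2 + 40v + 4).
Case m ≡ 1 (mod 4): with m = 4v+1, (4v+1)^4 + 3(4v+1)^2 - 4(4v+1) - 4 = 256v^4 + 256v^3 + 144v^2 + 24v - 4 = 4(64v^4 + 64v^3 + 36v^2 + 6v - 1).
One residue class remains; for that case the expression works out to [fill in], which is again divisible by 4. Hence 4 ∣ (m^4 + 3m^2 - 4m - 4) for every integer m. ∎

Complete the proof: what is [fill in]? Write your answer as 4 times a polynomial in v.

4(64v^4 + 192v^3 + 228v^2 + 122v + 23)

Only m ≡ 3 (mod 4) is unaccounted for. Put m = 4v+3:
(4v+3)^4 + 3(4v+3)^2 - 4(4v+3) - 4 expands to 256v^4 + 768v^3 + 912v^2 + 488v + 92,
and factoring out 4 leaves 4(64v^4 + 192v^3 + 228v^2 + 122v + 23).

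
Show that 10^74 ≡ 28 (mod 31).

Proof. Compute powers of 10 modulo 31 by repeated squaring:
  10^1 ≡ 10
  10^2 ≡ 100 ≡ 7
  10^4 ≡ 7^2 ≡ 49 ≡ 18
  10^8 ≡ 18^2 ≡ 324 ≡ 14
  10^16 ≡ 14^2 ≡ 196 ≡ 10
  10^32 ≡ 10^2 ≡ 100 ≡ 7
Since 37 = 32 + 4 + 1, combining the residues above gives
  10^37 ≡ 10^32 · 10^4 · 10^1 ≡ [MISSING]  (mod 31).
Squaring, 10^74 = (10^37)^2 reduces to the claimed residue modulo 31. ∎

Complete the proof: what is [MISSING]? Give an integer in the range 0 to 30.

20

Multiply the listed residues: 7 · 18 · 10 = 126 → 1260.
Reducing modulo 31: 1260 = 40·31 + 20, so 10^37 ≡ 20.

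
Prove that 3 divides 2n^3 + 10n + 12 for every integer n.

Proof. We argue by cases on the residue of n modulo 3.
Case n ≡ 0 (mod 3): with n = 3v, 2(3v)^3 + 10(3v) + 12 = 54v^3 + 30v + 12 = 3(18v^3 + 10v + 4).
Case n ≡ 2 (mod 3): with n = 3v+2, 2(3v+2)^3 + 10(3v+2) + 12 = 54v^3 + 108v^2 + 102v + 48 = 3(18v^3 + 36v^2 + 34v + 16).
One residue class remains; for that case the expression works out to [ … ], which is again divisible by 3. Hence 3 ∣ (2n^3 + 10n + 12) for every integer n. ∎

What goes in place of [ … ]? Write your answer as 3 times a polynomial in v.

3(18v^3 + 18v^2 + 16v + 8)

Only n ≡ 1 (mod 3) is unaccounted for. Put n = 3v+1:
2(3v+1)^3 + 10(3v+1) + 12 expands to 54v^3 + 54v^2 + 48v + 24,
and factoring out 3 leaves 3(18v^3 + 18v^2 + 16v + 8).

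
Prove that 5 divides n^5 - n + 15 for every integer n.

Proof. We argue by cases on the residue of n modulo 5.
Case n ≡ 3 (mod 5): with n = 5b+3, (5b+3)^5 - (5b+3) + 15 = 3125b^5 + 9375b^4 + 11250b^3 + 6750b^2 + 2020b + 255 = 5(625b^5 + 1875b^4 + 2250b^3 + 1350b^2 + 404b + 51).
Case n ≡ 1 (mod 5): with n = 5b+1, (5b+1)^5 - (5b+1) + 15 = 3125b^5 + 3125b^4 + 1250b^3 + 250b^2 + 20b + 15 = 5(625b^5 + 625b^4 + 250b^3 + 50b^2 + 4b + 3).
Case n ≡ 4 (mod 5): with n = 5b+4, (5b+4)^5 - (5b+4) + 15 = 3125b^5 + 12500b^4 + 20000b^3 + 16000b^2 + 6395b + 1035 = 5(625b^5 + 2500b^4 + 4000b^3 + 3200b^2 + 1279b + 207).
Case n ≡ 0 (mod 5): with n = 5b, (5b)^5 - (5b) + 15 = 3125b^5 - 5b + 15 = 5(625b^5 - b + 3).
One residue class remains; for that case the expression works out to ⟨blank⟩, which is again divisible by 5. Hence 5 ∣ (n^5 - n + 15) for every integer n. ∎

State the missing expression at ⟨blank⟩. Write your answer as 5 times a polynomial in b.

5(625b^5 + 1250b^4 + 1000b^3 + 400b^2 + 79b + 9)

Only n ≡ 2 (mod 5) is unaccounted for. Put n = 5b+2:
(5b+2)^5 - (5b+2) + 15 expands to 3125b^5 + 6250b^4 + 5000b^3 + 2000b^2 + 395b + 45,
and factoring out 5 leaves 5(625b^5 + 1250b^4 + 1000b^3 + 400b^2 + 79b + 9).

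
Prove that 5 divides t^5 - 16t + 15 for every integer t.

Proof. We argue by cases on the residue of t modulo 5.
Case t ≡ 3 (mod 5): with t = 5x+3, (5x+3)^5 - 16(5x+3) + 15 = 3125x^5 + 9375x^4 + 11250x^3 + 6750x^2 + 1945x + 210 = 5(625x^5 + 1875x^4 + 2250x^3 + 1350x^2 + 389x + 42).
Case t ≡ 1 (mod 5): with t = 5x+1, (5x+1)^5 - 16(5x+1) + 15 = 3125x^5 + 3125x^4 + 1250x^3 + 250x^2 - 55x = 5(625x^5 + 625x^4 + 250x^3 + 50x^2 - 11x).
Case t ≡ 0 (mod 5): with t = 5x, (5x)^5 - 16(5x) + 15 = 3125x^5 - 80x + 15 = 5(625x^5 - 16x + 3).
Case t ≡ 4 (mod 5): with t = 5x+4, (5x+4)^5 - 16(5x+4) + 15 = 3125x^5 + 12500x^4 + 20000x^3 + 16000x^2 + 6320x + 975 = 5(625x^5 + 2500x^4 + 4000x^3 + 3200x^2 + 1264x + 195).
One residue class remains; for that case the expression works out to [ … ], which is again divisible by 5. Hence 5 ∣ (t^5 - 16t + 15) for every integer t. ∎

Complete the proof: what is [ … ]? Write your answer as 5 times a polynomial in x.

5(625x^5 + 1250x^4 + 1000x^3 + 400x^2 + 64x + 3)

Only t ≡ 2 (mod 5) is unaccounted for. Put t = 5x+2:
(5x+2)^5 - 16(5x+2) + 15 expands to 3125x^5 + 6250x^4 + 5000x^3 + 2000x^2 + 320x + 15,
and factoring out 5 leaves 5(625x^5 + 1250x^4 + 1000x^3 + 400x^2 + 64x + 3).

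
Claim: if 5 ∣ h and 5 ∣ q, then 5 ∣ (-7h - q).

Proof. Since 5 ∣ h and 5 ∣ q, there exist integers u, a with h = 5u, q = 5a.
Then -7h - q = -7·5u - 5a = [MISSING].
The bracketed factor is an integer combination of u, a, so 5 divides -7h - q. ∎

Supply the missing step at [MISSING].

5(-a - 7u)

Each term has a factor of 5: -7·5u - 5a = 5·(-a - 7u).
Since -a - 7u is an integer, 5 ∣ (-7h - q).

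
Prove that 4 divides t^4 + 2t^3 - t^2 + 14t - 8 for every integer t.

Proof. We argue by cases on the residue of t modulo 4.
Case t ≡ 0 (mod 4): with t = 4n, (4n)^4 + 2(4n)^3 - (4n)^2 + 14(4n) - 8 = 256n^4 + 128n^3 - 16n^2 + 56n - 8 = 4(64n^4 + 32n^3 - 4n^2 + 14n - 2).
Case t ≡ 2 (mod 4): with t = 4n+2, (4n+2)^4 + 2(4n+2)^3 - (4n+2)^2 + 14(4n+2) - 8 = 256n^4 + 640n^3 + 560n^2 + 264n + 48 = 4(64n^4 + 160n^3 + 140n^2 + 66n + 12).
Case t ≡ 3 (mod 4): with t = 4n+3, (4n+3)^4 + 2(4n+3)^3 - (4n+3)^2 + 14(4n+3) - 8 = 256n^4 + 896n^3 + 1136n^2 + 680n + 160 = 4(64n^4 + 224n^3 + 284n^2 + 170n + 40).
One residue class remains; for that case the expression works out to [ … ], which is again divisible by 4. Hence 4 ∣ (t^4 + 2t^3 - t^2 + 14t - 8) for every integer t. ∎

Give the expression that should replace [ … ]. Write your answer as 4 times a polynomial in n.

The residues treated are {0, 2, 3}, so the missing case is t ≡ 1 (mod 4); write t = 4n+1.
Then (4n+1)^4 + 2(4n+1)^3 - (4n+1)^2 + 14(4n+1) - 8 = 256n^4 + 384n^3 + 176n^2 + 88n + 8 = 4(64n^4 + 96n^3 + 44n^2 + 22n + 2).

4(64n^4 + 96n^3 + 44n^2 + 22n + 2)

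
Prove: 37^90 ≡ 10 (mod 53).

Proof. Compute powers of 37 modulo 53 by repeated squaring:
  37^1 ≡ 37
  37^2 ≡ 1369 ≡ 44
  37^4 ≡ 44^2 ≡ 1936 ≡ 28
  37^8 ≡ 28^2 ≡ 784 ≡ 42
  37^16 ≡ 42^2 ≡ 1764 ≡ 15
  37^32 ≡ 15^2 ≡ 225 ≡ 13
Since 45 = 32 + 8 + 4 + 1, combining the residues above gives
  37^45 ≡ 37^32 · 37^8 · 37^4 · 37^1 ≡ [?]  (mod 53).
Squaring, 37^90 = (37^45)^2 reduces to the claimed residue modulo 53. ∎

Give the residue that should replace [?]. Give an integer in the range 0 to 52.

Multiply the listed residues: 13 · 42 · 28 · 37 = 546 → 15288 → 565656.
Reducing modulo 53: 565656 = 10672·53 + 40, so 37^45 ≡ 40.

40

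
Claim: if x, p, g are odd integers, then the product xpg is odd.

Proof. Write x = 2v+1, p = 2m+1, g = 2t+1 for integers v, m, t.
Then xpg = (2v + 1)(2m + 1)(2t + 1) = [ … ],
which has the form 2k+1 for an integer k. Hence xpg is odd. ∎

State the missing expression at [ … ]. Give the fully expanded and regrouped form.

(2v + 1)(2m + 1)(2t + 1) = 8mtv + 4mt + 4mv + 2m + 4tv + 2t + 2v + 1
= 2(4mtv + 2mt + 2mv + m + 2tv + t + v) + 1.
Since 4mtv + 2mt + 2mv + m + 2tv + t + v is an integer, the product is of the form 2k+1 for an integer k.

2(4mtv + 2mt + 2mv + m + 2tv + t + v) + 1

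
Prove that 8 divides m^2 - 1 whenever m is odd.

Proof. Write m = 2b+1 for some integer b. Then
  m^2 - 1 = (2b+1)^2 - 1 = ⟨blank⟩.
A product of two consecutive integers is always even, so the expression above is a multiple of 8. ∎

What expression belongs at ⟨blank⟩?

4b(b + 1)

(2b+1)^2 - 1 = 4b^2 + 4b + 1 - 1 = 4b^2 + 4b = 4b(b+1).
Since b and b+1 are consecutive, b(b+1) is even, and 4·(even) is a multiple of 8.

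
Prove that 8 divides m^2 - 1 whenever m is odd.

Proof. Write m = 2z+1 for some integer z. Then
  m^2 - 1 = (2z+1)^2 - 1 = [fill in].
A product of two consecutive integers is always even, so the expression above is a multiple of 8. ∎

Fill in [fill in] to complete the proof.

(2z+1)^2 - 1 = 4z^2 + 4z + 1 - 1 = 4z^2 + 4z = 4z(z+1).
Since z and z+1 are consecutive, z(z+1) is even, and 4·(even) is a multiple of 8.

4z(z + 1)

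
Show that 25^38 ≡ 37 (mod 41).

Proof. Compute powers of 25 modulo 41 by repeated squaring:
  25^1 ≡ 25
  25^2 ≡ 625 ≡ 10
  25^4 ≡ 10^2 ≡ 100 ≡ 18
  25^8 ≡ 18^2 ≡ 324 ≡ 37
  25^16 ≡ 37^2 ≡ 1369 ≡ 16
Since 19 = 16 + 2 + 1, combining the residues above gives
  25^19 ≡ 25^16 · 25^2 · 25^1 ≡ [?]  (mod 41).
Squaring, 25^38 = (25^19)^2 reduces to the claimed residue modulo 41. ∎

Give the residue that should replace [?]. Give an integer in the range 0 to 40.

23

25^16 · 25^2 · 25^1 ≡ 16 · 10 · 25 = 4000.
4000 mod 41 = 23, so 25^19 ≡ 23 (mod 41).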